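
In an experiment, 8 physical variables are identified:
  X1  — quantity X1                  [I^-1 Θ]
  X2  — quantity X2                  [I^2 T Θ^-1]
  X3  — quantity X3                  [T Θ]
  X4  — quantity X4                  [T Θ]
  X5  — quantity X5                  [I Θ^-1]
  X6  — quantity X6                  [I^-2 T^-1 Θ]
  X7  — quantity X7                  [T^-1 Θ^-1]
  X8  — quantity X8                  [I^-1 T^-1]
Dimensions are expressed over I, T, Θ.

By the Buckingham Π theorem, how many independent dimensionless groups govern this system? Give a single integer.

Exponent matrix [I,T,Θ] × [X1,X2,X3,X4,X5,X6,X7,X8]:
  I: [-1  2  0  0  1 -2  0 -1]
  T: [ 0  1  1  1  0 -1 -1 -1]
  Θ: [ 1 -1  1  1 -1  1 -1  0]
Row reduction gives pivot columns X1,X2; rank = 2
Π count = n − r = 8 − 2 = 6

6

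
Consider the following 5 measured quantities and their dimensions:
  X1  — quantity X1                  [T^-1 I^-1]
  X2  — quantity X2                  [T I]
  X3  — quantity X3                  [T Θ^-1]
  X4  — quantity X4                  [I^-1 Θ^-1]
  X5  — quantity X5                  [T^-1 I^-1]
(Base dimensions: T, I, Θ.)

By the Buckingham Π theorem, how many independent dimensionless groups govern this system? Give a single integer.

Dimensional matrix (T×I×Θ by X1×X2×X3×X4×X5):
  T: [-1  1  1  0 -1]
  I: [-1  1  0 -1 -1]
  Θ: [ 0  0 -1 -1  0]
RREF → pivots at {X1,X3} ⇒ r = 2
Π count = n − r = 5 − 2 = 3

3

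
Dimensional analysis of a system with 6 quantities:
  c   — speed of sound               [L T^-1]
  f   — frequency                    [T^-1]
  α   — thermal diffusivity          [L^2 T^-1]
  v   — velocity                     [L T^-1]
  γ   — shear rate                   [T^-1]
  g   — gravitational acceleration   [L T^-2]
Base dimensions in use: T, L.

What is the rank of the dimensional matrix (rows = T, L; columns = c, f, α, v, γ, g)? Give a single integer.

2

Exponent matrix [T,L] × [c,f,α,v,γ,g]:
  T: [-1 -1 -1 -1 -1 -2]
  L: [ 1  0  2  1  0  1]
RREF → pivots at {c,f} ⇒ r = 2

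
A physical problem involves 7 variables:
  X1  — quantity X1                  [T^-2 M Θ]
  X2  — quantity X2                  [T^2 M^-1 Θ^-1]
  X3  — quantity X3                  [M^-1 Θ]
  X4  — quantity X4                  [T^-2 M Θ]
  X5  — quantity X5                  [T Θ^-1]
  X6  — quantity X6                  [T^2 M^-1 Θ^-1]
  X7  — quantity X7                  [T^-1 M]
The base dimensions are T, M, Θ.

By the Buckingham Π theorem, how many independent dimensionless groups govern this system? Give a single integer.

5

Dimensional matrix (T×M×Θ by X1×X2×X3×X4×X5×X6×X7):
  T: [-2  2  0 -2  1  2 -1]
  M: [ 1 -1 -1  1  0 -1  1]
  Θ: [ 1 -1  1  1 -1 -1  0]
Echelon form has 2 nonzero rows (pivots: X1,X3)
Π count = n − r = 7 − 2 = 5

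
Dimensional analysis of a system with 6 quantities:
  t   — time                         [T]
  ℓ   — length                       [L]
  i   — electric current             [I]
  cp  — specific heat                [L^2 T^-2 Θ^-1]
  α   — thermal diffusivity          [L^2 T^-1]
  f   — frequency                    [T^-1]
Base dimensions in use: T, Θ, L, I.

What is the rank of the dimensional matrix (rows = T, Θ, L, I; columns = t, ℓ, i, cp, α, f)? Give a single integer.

Dimensional matrix (T×Θ×L×I by t×ℓ×i×cp×α×f):
  T: [ 1  0  0 -2 -1 -1]
  Θ: [ 0  0  0 -1  0  0]
  L: [ 0  1  0  2  2  0]
  I: [ 0  0  1  0  0  0]
Row reduction gives pivot columns t,ℓ,i,cp; rank = 4

4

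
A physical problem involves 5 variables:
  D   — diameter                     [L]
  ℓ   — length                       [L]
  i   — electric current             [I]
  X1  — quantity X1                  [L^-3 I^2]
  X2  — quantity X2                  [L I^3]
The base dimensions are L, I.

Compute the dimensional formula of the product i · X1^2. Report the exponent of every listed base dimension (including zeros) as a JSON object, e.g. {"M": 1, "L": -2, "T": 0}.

{"L": -6, "I": 5}

Dimensional matrix (L×I by D×ℓ×i×X1×X2):
  L: [ 1  1  0 -3  1]
  I: [ 0  0  1  2  3]
  [L]: (1)·0+(2)·-3 = -6
  [I]: (1)·1+(2)·2 = 5
⇒ L^-6 I^5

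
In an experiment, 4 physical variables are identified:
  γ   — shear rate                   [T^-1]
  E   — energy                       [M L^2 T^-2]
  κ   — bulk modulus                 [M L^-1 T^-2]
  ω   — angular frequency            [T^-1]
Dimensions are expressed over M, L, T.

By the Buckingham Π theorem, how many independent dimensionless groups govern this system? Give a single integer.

Write exponents as rows M,L,T / cols γ,E,κ,ω:
  M: [ 0  1  1  0]
  L: [ 0  2 -1  0]
  T: [-1 -2 -2 -1]
Row reduction gives pivot columns γ,E,κ; rank = 3
Π count = n − r = 4 − 3 = 1

1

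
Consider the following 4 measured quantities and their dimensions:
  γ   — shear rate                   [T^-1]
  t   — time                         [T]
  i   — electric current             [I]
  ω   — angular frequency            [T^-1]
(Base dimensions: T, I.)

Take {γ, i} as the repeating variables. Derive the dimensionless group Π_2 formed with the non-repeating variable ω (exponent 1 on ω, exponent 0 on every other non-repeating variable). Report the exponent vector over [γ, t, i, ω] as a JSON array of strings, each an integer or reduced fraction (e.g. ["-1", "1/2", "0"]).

Dimensional matrix (T×I by γ×t×i×ω):
  T: [-1  1  0 -1]
  I: [ 0  0  1  0]
RREF → pivots at {γ,i} ⇒ r = 2
Repeat: γ,i; free: t,ω
RREF:
  r0: [   1   -1    0    1]
  r1: [   0    0    1    0]
Fix exponent of ω at 1, t at 0; solve each RREF row for its pivot's exponent:
  r0: exp(γ) + (1)·1 = 0 ⇒ exp(γ) = -1
  r1: exp(i) + (0)·1 = 0 ⇒ exp(i) = 0
Π_2 = γ^-1 · ω

["-1", "0", "0", "1"]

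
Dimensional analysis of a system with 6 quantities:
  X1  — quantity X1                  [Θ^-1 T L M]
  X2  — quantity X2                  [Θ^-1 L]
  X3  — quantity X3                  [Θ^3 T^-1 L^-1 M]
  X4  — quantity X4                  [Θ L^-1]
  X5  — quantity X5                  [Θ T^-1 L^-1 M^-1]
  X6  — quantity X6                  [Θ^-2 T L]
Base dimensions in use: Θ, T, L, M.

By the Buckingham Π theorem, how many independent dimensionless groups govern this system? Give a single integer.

Exponent matrix [Θ,T,L,M] × [X1,X2,X3,X4,X5,X6]:
  Θ: [-1 -1  3  1  1 -2]
  T: [ 1  0 -1  0 -1  1]
  L: [ 1  1 -1 -1 -1  1]
  M: [ 1  0  1  0 -1  0]
Echelon form has 3 nonzero rows (pivots: X1,X2,X3)
6 vars − rank 3 = 3 Π groups

3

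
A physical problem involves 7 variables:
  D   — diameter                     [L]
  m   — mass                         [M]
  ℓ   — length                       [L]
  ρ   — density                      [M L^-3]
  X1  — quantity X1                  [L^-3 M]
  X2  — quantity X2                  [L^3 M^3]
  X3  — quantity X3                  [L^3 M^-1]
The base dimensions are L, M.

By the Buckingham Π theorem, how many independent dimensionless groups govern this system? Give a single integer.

5

Write exponents as rows L,M / cols D,m,ℓ,ρ,X1,X2,X3:
  L: [ 1  0  1 -3 -3  3  3]
  M: [ 0  1  0  1  1  3 -1]
RREF → pivots at {D,m} ⇒ r = 2
n=7, r=2 ⇒ 5 dimensionless groups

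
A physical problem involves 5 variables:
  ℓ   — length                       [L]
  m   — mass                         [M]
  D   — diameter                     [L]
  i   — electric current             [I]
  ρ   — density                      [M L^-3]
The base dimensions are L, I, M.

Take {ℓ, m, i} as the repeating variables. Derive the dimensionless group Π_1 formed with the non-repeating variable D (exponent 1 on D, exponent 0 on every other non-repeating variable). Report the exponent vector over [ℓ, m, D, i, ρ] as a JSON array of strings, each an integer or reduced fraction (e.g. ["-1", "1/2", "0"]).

Dimensional matrix (L×I×M by ℓ×m×D×i×ρ):
  L: [ 1  0  1  0 -3]
  I: [ 0  0  0  1  0]
  M: [ 0  1  0  0  1]
RREF → pivots at {ℓ,m,i} ⇒ r = 3
Pivot set = {ℓ,m,i}, free = {D,ρ}
RREF:
  r0: [   1    0    1    0   -3]
  r1: [   0    1    0    0    1]
  r2: [   0    0    0    1    0]
Fix exponent of D at 1, ρ at 0; solve each RREF row for its pivot's exponent:
  r0: exp(ℓ) + (1)·1 = 0 ⇒ exp(ℓ) = -1
  r1: exp(m) + (0)·1 = 0 ⇒ exp(m) = 0
  r2: exp(i) + (0)·1 = 0 ⇒ exp(i) = 0
Π_1 = ℓ^-1 · D

["-1", "0", "1", "0", "0"]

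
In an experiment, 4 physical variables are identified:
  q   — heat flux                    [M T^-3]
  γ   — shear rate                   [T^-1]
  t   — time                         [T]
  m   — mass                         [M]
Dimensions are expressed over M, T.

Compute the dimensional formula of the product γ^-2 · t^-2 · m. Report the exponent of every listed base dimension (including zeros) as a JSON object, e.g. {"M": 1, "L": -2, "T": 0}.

Exponent matrix [M,T] × [q,γ,t,m]:
  M: [ 1  0  0  1]
  T: [-3 -1  1  0]
  [M]: (-2)·0+(-2)·0+(1)·1 = 1
  [T]: (-2)·-1+(-2)·1+(1)·0 = 0
⇒ M

{"M": 1, "T": 0}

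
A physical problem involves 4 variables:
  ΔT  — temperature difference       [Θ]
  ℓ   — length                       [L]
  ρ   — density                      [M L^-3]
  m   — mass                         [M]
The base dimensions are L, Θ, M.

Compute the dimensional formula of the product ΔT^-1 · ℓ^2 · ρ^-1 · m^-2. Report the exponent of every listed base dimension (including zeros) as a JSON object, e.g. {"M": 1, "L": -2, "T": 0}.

Write exponents as rows L,Θ,M / cols ΔT,ℓ,ρ,m:
  L: [ 0  1 -3  0]
  Θ: [ 1  0  0  0]
  M: [ 0  0  1  1]
  [L]: (-1)·0+(2)·1+(-1)·-3+(-2)·0 = 5
  [Θ]: (-1)·1+(2)·0+(-1)·0+(-2)·0 = -1
  [M]: (-1)·0+(2)·0+(-1)·1+(-2)·1 = -3
⇒ L^5 Θ^-1 M^-3

{"L": 5, "Θ": -1, "M": -3}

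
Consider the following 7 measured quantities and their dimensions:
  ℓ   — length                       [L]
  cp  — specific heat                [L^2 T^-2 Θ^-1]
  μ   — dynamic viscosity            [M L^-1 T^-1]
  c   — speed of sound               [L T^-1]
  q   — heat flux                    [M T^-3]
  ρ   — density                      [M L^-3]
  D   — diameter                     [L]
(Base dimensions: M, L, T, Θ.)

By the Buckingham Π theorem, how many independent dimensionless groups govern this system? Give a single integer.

Dimensional matrix (M×L×T×Θ by ℓ×cp×μ×c×q×ρ×D):
  M: [ 0  0  1  0  1  1  0]
  L: [ 1  2 -1  1  0 -3  1]
  T: [ 0 -2 -1 -1 -3  0  0]
  Θ: [ 0 -1  0  0  0  0  0]
Echelon form has 4 nonzero rows (pivots: ℓ,cp,μ,c)
Π count = n − r = 7 − 4 = 3

3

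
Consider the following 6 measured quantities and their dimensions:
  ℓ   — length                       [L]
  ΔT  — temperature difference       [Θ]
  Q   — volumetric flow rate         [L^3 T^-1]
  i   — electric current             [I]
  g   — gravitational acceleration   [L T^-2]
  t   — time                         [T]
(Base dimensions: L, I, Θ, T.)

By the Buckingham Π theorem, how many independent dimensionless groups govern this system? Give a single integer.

2

Exponent matrix [L,I,Θ,T] × [ℓ,ΔT,Q,i,g,t]:
  L: [ 1  0  3  0  1  0]
  I: [ 0  0  0  1  0  0]
  Θ: [ 0  1  0  0  0  0]
  T: [ 0  0 -1  0 -2  1]
RREF → pivots at {ℓ,ΔT,Q,i} ⇒ r = 4
n=6, r=4 ⇒ 2 dimensionless groups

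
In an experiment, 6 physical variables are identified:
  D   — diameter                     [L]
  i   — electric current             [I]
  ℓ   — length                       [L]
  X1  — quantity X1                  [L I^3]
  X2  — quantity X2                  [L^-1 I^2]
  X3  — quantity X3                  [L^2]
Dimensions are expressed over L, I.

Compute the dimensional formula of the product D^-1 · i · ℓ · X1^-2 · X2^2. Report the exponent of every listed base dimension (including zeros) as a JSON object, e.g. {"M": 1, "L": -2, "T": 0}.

{"L": -4, "I": -1}

Dimensional matrix (L×I by D×i×ℓ×X1×X2×X3):
  L: [ 1  0  1  1 -1  2]
  I: [ 0  1  0  3  2  0]
  [L]: (-1)·1+(1)·0+(1)·1+(-2)·1+(2)·-1 = -4
  [I]: (-1)·0+(1)·1+(1)·0+(-2)·3+(2)·2 = -1
⇒ L^-4 I^-1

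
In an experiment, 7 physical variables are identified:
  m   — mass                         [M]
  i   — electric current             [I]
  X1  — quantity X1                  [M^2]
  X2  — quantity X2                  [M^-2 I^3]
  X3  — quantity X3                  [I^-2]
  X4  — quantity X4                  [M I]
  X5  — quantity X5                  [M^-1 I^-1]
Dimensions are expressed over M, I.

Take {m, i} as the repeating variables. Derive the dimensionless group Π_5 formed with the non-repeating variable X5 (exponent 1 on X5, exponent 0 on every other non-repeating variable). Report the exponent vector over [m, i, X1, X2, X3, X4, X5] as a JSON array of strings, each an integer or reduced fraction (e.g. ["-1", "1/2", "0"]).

["1", "1", "0", "0", "0", "0", "1"]

Exponent matrix [M,I] × [m,i,X1,X2,X3,X4,X5]:
  M: [ 1  0  2 -2  0  1 -1]
  I: [ 0  1  0  3 -2  1 -1]
Echelon form has 2 nonzero rows (pivots: m,i)
Pivot set = {m,i}, free = {X1,X2,X3,X4,X5}
RREF:
  r0: [   1    0    2   -2    0    1   -1]
  r1: [   0    1    0    3   -2    1   -1]
Fix exponent of X5 at 1, X1 at 0, X2 at 0, X3 at 0, X4 at 0; solve each RREF row for its pivot's exponent:
  r0: exp(m) + (-1)·1 = 0 ⇒ exp(m) = 1
  r1: exp(i) + (-1)·1 = 0 ⇒ exp(i) = 1
Π_5 = m · i · X5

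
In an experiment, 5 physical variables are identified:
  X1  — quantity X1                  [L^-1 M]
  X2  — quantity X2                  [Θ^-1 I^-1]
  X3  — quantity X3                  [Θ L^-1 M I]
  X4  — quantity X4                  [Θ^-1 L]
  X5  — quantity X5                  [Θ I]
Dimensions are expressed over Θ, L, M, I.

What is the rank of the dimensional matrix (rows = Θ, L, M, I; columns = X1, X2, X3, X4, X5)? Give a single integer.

Dimensional matrix (Θ×L×M×I by X1×X2×X3×X4×X5):
  Θ: [ 0 -1  1 -1  1]
  L: [-1  0 -1  1  0]
  M: [ 1  0  1  0  0]
  I: [ 0 -1  1  0  1]
Echelon form has 3 nonzero rows (pivots: X1,X2,X4)

3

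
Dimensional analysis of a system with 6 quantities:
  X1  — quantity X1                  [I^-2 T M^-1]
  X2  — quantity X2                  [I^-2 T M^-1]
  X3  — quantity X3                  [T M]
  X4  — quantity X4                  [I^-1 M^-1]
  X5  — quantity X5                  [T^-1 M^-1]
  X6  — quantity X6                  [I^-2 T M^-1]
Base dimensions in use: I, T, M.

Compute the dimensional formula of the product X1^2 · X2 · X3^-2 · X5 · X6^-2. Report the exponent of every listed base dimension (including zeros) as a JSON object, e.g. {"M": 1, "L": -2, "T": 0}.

Dimensional matrix (I×T×M by X1×X2×X3×X4×X5×X6):
  I: [-2 -2  0 -1  0 -2]
  T: [ 1  1  1  0 -1  1]
  M: [-1 -1  1 -1 -1 -1]
  [I]: (2)·-2+(1)·-2+(-2)·0+(1)·0+(-2)·-2 = -2
  [T]: (2)·1+(1)·1+(-2)·1+(1)·-1+(-2)·1 = -2
  [M]: (2)·-1+(1)·-1+(-2)·1+(1)·-1+(-2)·-1 = -4
⇒ I^-2 T^-2 M^-4

{"I": -2, "T": -2, "M": -4}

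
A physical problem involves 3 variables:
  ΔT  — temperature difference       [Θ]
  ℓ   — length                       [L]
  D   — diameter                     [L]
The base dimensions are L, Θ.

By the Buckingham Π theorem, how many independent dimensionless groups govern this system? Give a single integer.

Exponent matrix [L,Θ] × [ΔT,ℓ,D]:
  L: [ 0  1  1]
  Θ: [ 1  0  0]
Echelon form has 2 nonzero rows (pivots: ΔT,ℓ)
Π count = n − r = 3 − 2 = 1

1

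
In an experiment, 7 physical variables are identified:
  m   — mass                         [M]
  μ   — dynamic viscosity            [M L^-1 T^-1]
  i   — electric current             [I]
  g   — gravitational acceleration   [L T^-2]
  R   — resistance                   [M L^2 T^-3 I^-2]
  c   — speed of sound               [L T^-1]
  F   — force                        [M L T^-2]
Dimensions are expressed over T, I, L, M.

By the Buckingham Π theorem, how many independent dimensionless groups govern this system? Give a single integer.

Exponent matrix [T,I,L,M] × [m,μ,i,g,R,c,F]:
  T: [ 0 -1  0 -2 -3 -1 -2]
  I: [ 0  0  1  0 -2  0  0]
  L: [ 0 -1  0  1  2  1  1]
  M: [ 1  1  0  0  1  0  1]
Row reduction gives pivot columns m,μ,i,g; rank = 4
Π count = n − r = 7 − 4 = 3

3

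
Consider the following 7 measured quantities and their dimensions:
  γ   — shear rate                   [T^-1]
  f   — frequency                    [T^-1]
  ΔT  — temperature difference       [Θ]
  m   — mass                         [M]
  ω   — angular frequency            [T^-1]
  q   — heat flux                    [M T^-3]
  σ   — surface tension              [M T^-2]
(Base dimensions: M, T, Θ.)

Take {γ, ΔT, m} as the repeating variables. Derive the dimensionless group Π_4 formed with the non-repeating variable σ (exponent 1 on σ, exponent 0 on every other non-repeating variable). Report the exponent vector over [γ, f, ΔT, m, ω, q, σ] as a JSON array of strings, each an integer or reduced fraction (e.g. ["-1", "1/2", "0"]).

["-2", "0", "0", "-1", "0", "0", "1"]

Dimensional matrix (M×T×Θ by γ×f×ΔT×m×ω×q×σ):
  M: [ 0  0  0  1  0  1  1]
  T: [-1 -1  0  0 -1 -3 -2]
  Θ: [ 0  0  1  0  0  0  0]
Row reduction gives pivot columns γ,ΔT,m; rank = 3
Repeat: γ,ΔT,m; free: f,ω,q,σ
RREF:
  r0: [   1    1    0    0    1    3    2]
  r1: [   0    0    1    0    0    0    0]
  r2: [   0    0    0    1    0    1    1]
Fix exponent of σ at 1, f at 0, ω at 0, q at 0; solve each RREF row for its pivot's exponent:
  r0: exp(γ) + (2)·1 = 0 ⇒ exp(γ) = -2
  r1: exp(ΔT) + (0)·1 = 0 ⇒ exp(ΔT) = 0
  r2: exp(m) + (1)·1 = 0 ⇒ exp(m) = -1
Π_4 = γ^-2 · m^-1 · σ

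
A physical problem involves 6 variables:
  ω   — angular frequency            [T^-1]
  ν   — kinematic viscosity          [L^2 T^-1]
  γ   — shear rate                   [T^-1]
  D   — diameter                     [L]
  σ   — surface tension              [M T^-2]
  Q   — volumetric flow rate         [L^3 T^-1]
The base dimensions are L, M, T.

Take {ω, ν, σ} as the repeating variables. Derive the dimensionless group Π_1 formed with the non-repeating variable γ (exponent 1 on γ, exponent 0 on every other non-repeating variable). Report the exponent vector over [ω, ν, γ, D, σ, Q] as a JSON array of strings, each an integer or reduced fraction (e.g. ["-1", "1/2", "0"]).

["-1", "0", "1", "0", "0", "0"]

Exponent matrix [L,M,T] × [ω,ν,γ,D,σ,Q]:
  L: [ 0  2  0  1  0  3]
  M: [ 0  0  0  0  1  0]
  T: [-1 -1 -1  0 -2 -1]
Echelon form has 3 nonzero rows (pivots: ω,ν,σ)
Pivot set = {ω,ν,σ}, free = {γ,D,Q}
RREF:
  r0: [   1    0    1 -1/2    0 -1/2]
  r1: [   0    1    0  1/2    0  3/2]
  r2: [   0    0    0    0    1    0]
Fix exponent of γ at 1, D at 0, Q at 0; solve each RREF row for its pivot's exponent:
  r0: exp(ω) + (1)·1 = 0 ⇒ exp(ω) = -1
  r1: exp(ν) + (0)·1 = 0 ⇒ exp(ν) = 0
  r2: exp(σ) + (0)·1 = 0 ⇒ exp(σ) = 0
Π_1 = ω^-1 · γ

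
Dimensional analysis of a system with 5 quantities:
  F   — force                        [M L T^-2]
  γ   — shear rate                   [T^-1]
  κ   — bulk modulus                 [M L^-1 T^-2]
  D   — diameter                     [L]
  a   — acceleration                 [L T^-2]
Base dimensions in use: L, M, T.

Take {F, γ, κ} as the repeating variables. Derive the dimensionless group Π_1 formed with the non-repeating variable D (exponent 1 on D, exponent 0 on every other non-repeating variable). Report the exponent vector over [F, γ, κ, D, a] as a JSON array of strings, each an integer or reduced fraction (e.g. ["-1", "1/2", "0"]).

["-1/2", "0", "1/2", "1", "0"]

Write exponents as rows L,M,T / cols F,γ,κ,D,a:
  L: [ 1  0 -1  1  1]
  M: [ 1  0  1  0  0]
  T: [-2 -1 -2  0 -2]
Echelon form has 3 nonzero rows (pivots: F,γ,κ)
Repeat: F,γ,κ; free: D,a
RREF:
  r0: [   1    0    0  1/2  1/2]
  r1: [   0    1    0    0    2]
  r2: [   0    0    1 -1/2 -1/2]
Fix exponent of D at 1, a at 0; solve each RREF row for its pivot's exponent:
  r0: exp(F) + (1/2)·1 = 0 ⇒ exp(F) = -1/2
  r1: exp(γ) + (0)·1 = 0 ⇒ exp(γ) = 0
  r2: exp(κ) + (-1/2)·1 = 0 ⇒ exp(κ) = 1/2
Π_1 = F^(-1/2) · κ^(1/2) · D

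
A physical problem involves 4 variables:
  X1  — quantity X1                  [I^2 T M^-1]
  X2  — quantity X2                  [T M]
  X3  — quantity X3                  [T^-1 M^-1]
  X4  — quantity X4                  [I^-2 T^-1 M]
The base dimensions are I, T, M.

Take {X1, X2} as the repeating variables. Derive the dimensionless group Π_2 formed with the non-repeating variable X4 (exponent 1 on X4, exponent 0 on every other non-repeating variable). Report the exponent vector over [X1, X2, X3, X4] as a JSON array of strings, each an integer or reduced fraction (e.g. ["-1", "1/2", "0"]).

Exponent matrix [I,T,M] × [X1,X2,X3,X4]:
  I: [ 2  0  0 -2]
  T: [ 1  1 -1 -1]
  M: [-1  1 -1  1]
RREF → pivots at {X1,X2} ⇒ r = 2
Repeat: X1,X2; free: X3,X4
RREF:
  r0: [   1    0    0   -1]
  r1: [   0    1   -1    0]
  r2: [   0    0    0    0]
Fix exponent of X4 at 1, X3 at 0; solve each RREF row for its pivot's exponent:
  r0: exp(X1) + (-1)·1 = 0 ⇒ exp(X1) = 1
  r1: exp(X2) + (0)·1 = 0 ⇒ exp(X2) = 0
Π_2 = X1 · X4

["1", "0", "0", "1"]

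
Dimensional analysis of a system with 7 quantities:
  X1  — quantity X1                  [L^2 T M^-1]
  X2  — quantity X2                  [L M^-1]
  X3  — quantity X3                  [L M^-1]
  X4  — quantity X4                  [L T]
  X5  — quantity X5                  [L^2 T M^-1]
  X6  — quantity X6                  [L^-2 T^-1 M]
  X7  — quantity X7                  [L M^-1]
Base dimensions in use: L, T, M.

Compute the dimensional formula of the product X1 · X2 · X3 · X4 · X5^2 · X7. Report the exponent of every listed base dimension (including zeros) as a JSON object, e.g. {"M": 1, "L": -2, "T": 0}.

Dimensional matrix (L×T×M by X1×X2×X3×X4×X5×X6×X7):
  L: [ 2  1  1  1  2 -2  1]
  T: [ 1  0  0  1  1 -1  0]
  M: [-1 -1 -1  0 -1  1 -1]
  [L]: (1)·2+(1)·1+(1)·1+(1)·1+(2)·2+(1)·1 = 10
  [T]: (1)·1+(1)·0+(1)·0+(1)·1+(2)·1+(1)·0 = 4
  [M]: (1)·-1+(1)·-1+(1)·-1+(1)·0+(2)·-1+(1)·-1 = -6
⇒ L^10 T^4 M^-6

{"L": 10, "T": 4, "M": -6}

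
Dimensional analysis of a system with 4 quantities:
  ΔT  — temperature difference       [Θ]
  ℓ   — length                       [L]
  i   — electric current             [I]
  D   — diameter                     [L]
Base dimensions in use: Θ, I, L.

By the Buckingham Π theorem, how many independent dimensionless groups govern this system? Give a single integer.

1

Exponent matrix [Θ,I,L] × [ΔT,ℓ,i,D]:
  Θ: [ 1  0  0  0]
  I: [ 0  0  1  0]
  L: [ 0  1  0  1]
Row reduction gives pivot columns ΔT,ℓ,i; rank = 3
n=4, r=3 ⇒ 1 dimensionless group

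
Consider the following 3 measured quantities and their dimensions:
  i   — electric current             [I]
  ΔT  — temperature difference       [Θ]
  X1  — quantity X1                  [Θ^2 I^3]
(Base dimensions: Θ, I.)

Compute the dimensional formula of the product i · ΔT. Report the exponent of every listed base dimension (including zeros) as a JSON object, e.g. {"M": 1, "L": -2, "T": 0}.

Write exponents as rows Θ,I / cols i,ΔT,X1:
  Θ: [ 0  1  2]
  I: [ 1  0  3]
  [Θ]: (1)·0+(1)·1 = 1
  [I]: (1)·1+(1)·0 = 1
⇒ Θ I

{"Θ": 1, "I": 1}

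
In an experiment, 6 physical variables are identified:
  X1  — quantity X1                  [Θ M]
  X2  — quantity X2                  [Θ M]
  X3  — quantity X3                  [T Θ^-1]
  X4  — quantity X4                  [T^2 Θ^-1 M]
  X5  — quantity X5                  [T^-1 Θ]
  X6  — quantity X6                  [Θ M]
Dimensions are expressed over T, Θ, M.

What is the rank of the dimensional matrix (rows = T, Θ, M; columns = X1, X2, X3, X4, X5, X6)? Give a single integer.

Dimensional matrix (T×Θ×M by X1×X2×X3×X4×X5×X6):
  T: [ 0  0  1  2 -1  0]
  Θ: [ 1  1 -1 -1  1  1]
  M: [ 1  1  0  1  0  1]
RREF → pivots at {X1,X3} ⇒ r = 2

2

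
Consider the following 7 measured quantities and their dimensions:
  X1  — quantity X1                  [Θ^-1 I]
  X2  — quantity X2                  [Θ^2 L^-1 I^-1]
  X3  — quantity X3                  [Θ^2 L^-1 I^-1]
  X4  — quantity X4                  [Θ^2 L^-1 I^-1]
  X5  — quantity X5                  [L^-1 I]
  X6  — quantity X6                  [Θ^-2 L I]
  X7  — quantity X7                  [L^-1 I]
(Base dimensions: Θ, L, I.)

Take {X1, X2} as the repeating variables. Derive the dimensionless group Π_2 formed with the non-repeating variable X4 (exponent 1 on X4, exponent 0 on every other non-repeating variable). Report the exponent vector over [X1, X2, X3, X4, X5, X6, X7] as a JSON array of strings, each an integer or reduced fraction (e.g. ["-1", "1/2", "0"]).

Dimensional matrix (Θ×L×I by X1×X2×X3×X4×X5×X6×X7):
  Θ: [-1  2  2  2  0 -2  0]
  L: [ 0 -1 -1 -1 -1  1 -1]
  I: [ 1 -1 -1 -1  1  1  1]
Echelon form has 2 nonzero rows (pivots: X1,X2)
Repeat: X1,X2; free: X3,X4,X5,X6,X7
RREF:
  r0: [   1    0    0    0    2    0    2]
  r1: [   0    1    1    1    1   -1    1]
  r2: [   0    0    0    0    0    0    0]
Fix exponent of X4 at 1, X3 at 0, X5 at 0, X6 at 0, X7 at 0; solve each RREF row for its pivot's exponent:
  r0: exp(X1) + (0)·1 = 0 ⇒ exp(X1) = 0
  r1: exp(X2) + (1)·1 = 0 ⇒ exp(X2) = -1
Π_2 = X2^-1 · X4

["0", "-1", "0", "1", "0", "0", "0"]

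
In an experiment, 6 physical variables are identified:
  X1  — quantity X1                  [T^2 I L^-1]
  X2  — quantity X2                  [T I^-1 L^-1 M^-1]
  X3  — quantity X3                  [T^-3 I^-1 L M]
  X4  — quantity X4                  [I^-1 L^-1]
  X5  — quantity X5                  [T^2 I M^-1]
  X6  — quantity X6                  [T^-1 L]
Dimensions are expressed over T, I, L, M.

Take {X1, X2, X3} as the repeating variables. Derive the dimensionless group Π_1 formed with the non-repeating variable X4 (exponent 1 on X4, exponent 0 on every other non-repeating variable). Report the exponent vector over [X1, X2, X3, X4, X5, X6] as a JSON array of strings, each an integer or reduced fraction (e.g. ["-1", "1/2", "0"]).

Exponent matrix [T,I,L,M] × [X1,X2,X3,X4,X5,X6]:
  T: [ 2  1 -3  0  2 -1]
  I: [ 1 -1 -1 -1  1  0]
  L: [-1 -1  1 -1  0  1]
  M: [ 0 -1  1  0 -1  0]
RREF → pivots at {X1,X2,X3} ⇒ r = 3
Pivot set = {X1,X2,X3}, free = {X4,X5,X6}
RREF:
  r0: [   1    0    0    1   -1   -1]
  r1: [   0    1    0    1 -1/2 -1/2]
  r2: [   0    0    1    1 -3/2 -1/2]
  r3: [   0    0    0    0    0    0]
Fix exponent of X4 at 1, X5 at 0, X6 at 0; solve each RREF row for its pivot's exponent:
  r0: exp(X1) + (1)·1 = 0 ⇒ exp(X1) = -1
  r1: exp(X2) + (1)·1 = 0 ⇒ exp(X2) = -1
  r2: exp(X3) + (1)·1 = 0 ⇒ exp(X3) = -1
Π_1 = X1^-1 · X2^-1 · X3^-1 · X4

["-1", "-1", "-1", "1", "0", "0"]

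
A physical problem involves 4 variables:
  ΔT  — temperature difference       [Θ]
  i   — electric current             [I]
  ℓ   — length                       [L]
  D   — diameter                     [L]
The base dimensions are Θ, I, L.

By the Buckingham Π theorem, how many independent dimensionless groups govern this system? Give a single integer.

1

Exponent matrix [Θ,I,L] × [ΔT,i,ℓ,D]:
  Θ: [ 1  0  0  0]
  I: [ 0  1  0  0]
  L: [ 0  0  1  1]
Row reduction gives pivot columns ΔT,i,ℓ; rank = 3
Π count = n − r = 4 − 3 = 1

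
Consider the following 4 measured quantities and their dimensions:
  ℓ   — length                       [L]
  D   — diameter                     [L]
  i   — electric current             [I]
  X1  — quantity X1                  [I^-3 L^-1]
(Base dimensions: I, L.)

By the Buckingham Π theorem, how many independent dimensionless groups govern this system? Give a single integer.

Exponent matrix [I,L] × [ℓ,D,i,X1]:
  I: [ 0  0  1 -3]
  L: [ 1  1  0 -1]
Row reduction gives pivot columns ℓ,i; rank = 2
4 vars − rank 2 = 2 Π groups

2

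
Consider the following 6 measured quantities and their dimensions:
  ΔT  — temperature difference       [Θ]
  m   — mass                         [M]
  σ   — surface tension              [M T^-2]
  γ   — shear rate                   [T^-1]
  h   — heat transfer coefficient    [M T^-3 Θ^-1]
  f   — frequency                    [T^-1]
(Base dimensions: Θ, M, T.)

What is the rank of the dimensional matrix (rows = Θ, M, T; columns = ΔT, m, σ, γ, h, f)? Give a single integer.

Dimensional matrix (Θ×M×T by ΔT×m×σ×γ×h×f):
  Θ: [ 1  0  0  0 -1  0]
  M: [ 0  1  1  0  1  0]
  T: [ 0  0 -2 -1 -3 -1]
RREF → pivots at {ΔT,m,σ} ⇒ r = 3

3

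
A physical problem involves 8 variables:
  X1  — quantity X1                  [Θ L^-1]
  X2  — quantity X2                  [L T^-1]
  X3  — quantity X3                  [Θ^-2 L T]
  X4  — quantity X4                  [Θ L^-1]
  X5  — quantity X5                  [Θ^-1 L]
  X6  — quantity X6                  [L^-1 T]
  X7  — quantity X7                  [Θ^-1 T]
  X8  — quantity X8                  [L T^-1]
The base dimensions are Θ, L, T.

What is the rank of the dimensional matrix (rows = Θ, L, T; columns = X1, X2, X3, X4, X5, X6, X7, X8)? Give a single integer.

Write exponents as rows Θ,L,T / cols X1,X2,X3,X4,X5,X6,X7,X8:
  Θ: [ 1  0 -2  1 -1  0 -1  0]
  L: [-1  1  1 -1  1 -1  0  1]
  T: [ 0 -1  1  0  0  1  1 -1]
Echelon form has 2 nonzero rows (pivots: X1,X2)

2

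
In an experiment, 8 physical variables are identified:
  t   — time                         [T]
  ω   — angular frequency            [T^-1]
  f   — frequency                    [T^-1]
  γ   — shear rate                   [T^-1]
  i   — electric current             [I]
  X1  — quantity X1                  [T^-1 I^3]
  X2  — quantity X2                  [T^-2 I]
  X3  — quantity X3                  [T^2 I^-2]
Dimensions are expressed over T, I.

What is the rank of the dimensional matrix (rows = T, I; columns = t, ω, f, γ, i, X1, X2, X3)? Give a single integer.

2

Write exponents as rows T,I / cols t,ω,f,γ,i,X1,X2,X3:
  T: [ 1 -1 -1 -1  0 -1 -2  2]
  I: [ 0  0  0  0  1  3  1 -2]
Echelon form has 2 nonzero rows (pivots: t,i)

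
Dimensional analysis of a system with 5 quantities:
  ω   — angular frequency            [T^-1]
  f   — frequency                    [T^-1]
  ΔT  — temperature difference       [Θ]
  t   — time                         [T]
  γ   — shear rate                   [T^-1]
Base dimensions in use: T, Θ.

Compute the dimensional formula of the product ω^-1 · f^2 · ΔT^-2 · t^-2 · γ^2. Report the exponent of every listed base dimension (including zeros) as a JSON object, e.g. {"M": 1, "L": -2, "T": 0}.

Exponent matrix [T,Θ] × [ω,f,ΔT,t,γ]:
  T: [-1 -1  0  1 -1]
  Θ: [ 0  0  1  0  0]
  [T]: (-1)·-1+(2)·-1+(-2)·0+(-2)·1+(2)·-1 = -5
  [Θ]: (-1)·0+(2)·0+(-2)·1+(-2)·0+(2)·0 = -2
⇒ T^-5 Θ^-2

{"T": -5, "Θ": -2}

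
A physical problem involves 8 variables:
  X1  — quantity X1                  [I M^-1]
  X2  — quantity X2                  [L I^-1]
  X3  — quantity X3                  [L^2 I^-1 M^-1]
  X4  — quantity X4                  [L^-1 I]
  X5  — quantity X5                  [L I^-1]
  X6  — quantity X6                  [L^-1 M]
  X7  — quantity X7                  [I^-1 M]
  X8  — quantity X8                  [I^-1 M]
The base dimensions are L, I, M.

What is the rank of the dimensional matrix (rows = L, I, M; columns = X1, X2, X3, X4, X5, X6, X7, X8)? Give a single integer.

Write exponents as rows L,I,M / cols X1,X2,X3,X4,X5,X6,X7,X8:
  L: [ 0  1  2 -1  1 -1  0  0]
  I: [ 1 -1 -1  1 -1  0 -1 -1]
  M: [-1  0 -1  0  0  1  1  1]
RREF → pivots at {X1,X2} ⇒ r = 2

2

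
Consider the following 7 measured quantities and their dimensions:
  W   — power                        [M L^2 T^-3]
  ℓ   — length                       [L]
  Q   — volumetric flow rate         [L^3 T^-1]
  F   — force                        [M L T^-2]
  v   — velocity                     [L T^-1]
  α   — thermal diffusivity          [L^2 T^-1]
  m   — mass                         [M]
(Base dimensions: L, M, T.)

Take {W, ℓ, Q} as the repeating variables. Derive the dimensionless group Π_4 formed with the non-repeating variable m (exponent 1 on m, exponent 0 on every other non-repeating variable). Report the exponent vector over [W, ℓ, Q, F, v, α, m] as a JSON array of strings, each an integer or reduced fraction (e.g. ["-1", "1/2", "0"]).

Exponent matrix [L,M,T] × [W,ℓ,Q,F,v,α,m]:
  L: [ 2  1  3  1  1  2  0]
  M: [ 1  0  0  1  0  0  1]
  T: [-3  0 -1 -2 -1 -1  0]
Row reduction gives pivot columns W,ℓ,Q; rank = 3
Repeat: W,ℓ,Q; free: F,v,α,m
RREF:
  r0: [   1    0    0    1    0    0    1]
  r1: [   0    1    0    2   -2   -1    7]
  r2: [   0    0    1   -1    1    1   -3]
Fix exponent of m at 1, F at 0, v at 0, α at 0; solve each RREF row for its pivot's exponent:
  r0: exp(W) + (1)·1 = 0 ⇒ exp(W) = -1
  r1: exp(ℓ) + (7)·1 = 0 ⇒ exp(ℓ) = -7
  r2: exp(Q) + (-3)·1 = 0 ⇒ exp(Q) = 3
Π_4 = W^-1 · ℓ^-7 · Q^3 · m

["-1", "-7", "3", "0", "0", "0", "1"]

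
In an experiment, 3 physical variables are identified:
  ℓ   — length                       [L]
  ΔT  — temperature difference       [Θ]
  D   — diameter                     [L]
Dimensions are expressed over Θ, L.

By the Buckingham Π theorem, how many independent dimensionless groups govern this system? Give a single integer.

1

Write exponents as rows Θ,L / cols ℓ,ΔT,D:
  Θ: [ 0  1  0]
  L: [ 1  0  1]
Row reduction gives pivot columns ℓ,ΔT; rank = 2
n=3, r=2 ⇒ 1 dimensionless group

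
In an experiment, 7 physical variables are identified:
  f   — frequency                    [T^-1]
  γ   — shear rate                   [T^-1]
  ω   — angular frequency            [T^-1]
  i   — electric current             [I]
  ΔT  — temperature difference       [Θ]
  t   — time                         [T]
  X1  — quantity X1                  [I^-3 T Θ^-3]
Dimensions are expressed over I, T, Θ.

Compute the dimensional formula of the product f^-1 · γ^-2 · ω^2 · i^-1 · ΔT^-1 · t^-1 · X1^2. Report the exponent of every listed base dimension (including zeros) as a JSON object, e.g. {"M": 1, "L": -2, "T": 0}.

{"I": -7, "T": 2, "Θ": -7}

Dimensional matrix (I×T×Θ by f×γ×ω×i×ΔT×t×X1):
  I: [ 0  0  0  1  0  0 -3]
  T: [-1 -1 -1  0  0  1  1]
  Θ: [ 0  0  0  0  1  0 -3]
  [I]: (-1)·0+(-2)·0+(2)·0+(-1)·1+(-1)·0+(-1)·0+(2)·-3 = -7
  [T]: (-1)·-1+(-2)·-1+(2)·-1+(-1)·0+(-1)·0+(-1)·1+(2)·1 = 2
  [Θ]: (-1)·0+(-2)·0+(2)·0+(-1)·0+(-1)·1+(-1)·0+(2)·-3 = -7
⇒ I^-7 T^2 Θ^-7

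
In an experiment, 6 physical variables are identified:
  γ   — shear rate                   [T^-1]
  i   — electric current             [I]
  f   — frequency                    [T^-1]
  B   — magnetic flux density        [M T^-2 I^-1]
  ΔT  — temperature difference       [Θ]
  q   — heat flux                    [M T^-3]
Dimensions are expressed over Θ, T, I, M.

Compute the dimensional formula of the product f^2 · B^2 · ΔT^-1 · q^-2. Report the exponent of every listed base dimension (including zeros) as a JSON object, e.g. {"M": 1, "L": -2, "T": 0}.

{"Θ": -1, "T": 0, "I": -2, "M": 0}

Exponent matrix [Θ,T,I,M] × [γ,i,f,B,ΔT,q]:
  Θ: [ 0  0  0  0  1  0]
  T: [-1  0 -1 -2  0 -3]
  I: [ 0  1  0 -1  0  0]
  M: [ 0  0  0  1  0  1]
  [Θ]: (2)·0+(2)·0+(-1)·1+(-2)·0 = -1
  [T]: (2)·-1+(2)·-2+(-1)·0+(-2)·-3 = 0
  [I]: (2)·0+(2)·-1+(-1)·0+(-2)·0 = -2
  [M]: (2)·0+(2)·1+(-1)·0+(-2)·1 = 0
⇒ Θ^-1 I^-2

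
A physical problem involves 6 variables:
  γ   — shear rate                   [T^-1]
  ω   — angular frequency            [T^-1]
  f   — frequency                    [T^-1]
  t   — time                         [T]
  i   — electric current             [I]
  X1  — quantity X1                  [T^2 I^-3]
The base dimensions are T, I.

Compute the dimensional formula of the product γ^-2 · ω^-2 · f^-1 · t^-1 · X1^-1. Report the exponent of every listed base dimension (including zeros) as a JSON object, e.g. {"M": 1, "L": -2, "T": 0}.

Dimensional matrix (T×I by γ×ω×f×t×i×X1):
  T: [-1 -1 -1  1  0  2]
  I: [ 0  0  0  0  1 -3]
  [T]: (-2)·-1+(-2)·-1+(-1)·-1+(-1)·1+(-1)·2 = 2
  [I]: (-2)·0+(-2)·0+(-1)·0+(-1)·0+(-1)·-3 = 3
⇒ T^2 I^3

{"T": 2, "I": 3}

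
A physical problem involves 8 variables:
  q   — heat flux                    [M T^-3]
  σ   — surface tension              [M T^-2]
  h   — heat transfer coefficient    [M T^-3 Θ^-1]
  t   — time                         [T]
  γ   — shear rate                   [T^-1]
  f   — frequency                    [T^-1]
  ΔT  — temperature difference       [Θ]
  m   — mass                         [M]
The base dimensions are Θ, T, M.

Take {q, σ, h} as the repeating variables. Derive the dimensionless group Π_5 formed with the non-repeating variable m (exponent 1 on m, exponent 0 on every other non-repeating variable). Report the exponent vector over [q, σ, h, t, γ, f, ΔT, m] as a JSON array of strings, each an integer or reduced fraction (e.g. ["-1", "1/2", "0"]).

Exponent matrix [Θ,T,M] × [q,σ,h,t,γ,f,ΔT,m]:
  Θ: [ 0  0 -1  0  0  0  1  0]
  T: [-3 -2 -3  1 -1 -1  0  0]
  M: [ 1  1  1  0  0  0  0  1]
RREF → pivots at {q,σ,h} ⇒ r = 3
Pivot set = {q,σ,h}, free = {t,γ,f,ΔT,m}
RREF:
  r0: [   1    0    0   -1    1    1    1   -2]
  r1: [   0    1    0    1   -1   -1    0    3]
  r2: [   0    0    1    0    0    0   -1    0]
Fix exponent of m at 1, t at 0, γ at 0, f at 0, ΔT at 0; solve each RREF row for its pivot's exponent:
  r0: exp(q) + (-2)·1 = 0 ⇒ exp(q) = 2
  r1: exp(σ) + (3)·1 = 0 ⇒ exp(σ) = -3
  r2: exp(h) + (0)·1 = 0 ⇒ exp(h) = 0
Π_5 = q^2 · σ^-3 · m

["2", "-3", "0", "0", "0", "0", "0", "1"]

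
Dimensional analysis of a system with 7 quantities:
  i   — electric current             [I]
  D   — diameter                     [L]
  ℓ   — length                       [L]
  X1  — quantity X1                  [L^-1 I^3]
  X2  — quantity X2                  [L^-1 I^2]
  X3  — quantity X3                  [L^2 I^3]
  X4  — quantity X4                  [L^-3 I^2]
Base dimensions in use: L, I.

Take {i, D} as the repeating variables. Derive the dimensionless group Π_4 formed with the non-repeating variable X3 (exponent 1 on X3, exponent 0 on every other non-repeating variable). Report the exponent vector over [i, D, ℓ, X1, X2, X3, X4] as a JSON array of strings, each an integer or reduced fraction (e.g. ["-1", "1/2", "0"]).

Dimensional matrix (L×I by i×D×ℓ×X1×X2×X3×X4):
  L: [ 0  1  1 -1 -1  2 -3]
  I: [ 1  0  0  3  2  3  2]
Echelon form has 2 nonzero rows (pivots: i,D)
Repeat: i,D; free: ℓ,X1,X2,X3,X4
RREF:
  r0: [   1    0    0    3    2    3    2]
  r1: [   0    1    1   -1   -1    2   -3]
Fix exponent of X3 at 1, ℓ at 0, X1 at 0, X2 at 0, X4 at 0; solve each RREF row for its pivot's exponent:
  r0: exp(i) + (3)·1 = 0 ⇒ exp(i) = -3
  r1: exp(D) + (2)·1 = 0 ⇒ exp(D) = -2
Π_4 = i^-3 · D^-2 · X3

["-3", "-2", "0", "0", "0", "1", "0"]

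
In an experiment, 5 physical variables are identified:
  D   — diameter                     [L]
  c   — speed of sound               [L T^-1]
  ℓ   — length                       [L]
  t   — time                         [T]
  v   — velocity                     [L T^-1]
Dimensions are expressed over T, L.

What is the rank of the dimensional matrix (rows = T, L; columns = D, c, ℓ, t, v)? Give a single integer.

2

Dimensional matrix (T×L by D×c×ℓ×t×v):
  T: [ 0 -1  0  1 -1]
  L: [ 1  1  1  0  1]
RREF → pivots at {D,c} ⇒ r = 2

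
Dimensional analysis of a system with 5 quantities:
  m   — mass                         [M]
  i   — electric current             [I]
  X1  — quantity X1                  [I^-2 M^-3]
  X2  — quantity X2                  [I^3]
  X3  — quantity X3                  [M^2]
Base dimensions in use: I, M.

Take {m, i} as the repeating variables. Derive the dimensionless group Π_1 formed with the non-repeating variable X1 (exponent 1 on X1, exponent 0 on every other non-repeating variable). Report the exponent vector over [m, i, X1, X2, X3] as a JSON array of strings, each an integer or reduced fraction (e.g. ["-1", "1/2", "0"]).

["3", "2", "1", "0", "0"]

Exponent matrix [I,M] × [m,i,X1,X2,X3]:
  I: [ 0  1 -2  3  0]
  M: [ 1  0 -3  0  2]
Echelon form has 2 nonzero rows (pivots: m,i)
Pivot set = {m,i}, free = {X1,X2,X3}
RREF:
  r0: [   1    0   -3    0    2]
  r1: [   0    1   -2    3    0]
Fix exponent of X1 at 1, X2 at 0, X3 at 0; solve each RREF row for its pivot's exponent:
  r0: exp(m) + (-3)·1 = 0 ⇒ exp(m) = 3
  r1: exp(i) + (-2)·1 = 0 ⇒ exp(i) = 2
Π_1 = m^3 · i^2 · X1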